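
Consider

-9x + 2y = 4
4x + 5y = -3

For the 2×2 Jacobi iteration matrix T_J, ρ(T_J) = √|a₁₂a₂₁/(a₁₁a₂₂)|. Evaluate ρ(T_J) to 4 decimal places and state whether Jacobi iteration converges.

a₁₂a₂₁/(a₁₁a₂₂) = (2)·(4) / ((-9)·(5)) = -0.177778
ρ = √|-0.177778| = √0.177778 = 0.4216
ρ < 1, so Jacobi converges

0.4216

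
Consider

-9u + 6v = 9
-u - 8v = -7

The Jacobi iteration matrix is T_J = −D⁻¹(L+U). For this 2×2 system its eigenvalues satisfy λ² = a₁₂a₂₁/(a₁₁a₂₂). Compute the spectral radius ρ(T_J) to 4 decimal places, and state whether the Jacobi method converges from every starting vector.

a₁₂a₂₁/(a₁₁a₂₂) = (6)·(-1) / ((-9)·(-8)) = -0.083333
ρ = √|-0.083333| = √0.083333 = 0.2887
ρ < 1, so Jacobi converges

0.2887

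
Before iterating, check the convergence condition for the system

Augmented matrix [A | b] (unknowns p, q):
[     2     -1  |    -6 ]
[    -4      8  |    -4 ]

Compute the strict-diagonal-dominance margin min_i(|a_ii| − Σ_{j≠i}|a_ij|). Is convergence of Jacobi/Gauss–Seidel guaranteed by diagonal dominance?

row 1: |2| − (1) = 1
row 2: |8| − (4) = 4
minimum over rows = 1 → strictly diagonally dominant (convergence guaranteed)

1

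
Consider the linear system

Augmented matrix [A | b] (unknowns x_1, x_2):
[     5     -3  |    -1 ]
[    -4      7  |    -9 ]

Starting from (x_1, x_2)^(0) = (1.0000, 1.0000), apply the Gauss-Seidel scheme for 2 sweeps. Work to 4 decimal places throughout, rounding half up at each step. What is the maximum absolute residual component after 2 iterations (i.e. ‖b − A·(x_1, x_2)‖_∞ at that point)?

2.1160

Iteration 1:
  x_1 = (-1 - (-3)·1.0000) / (5) = 0.4000
  x_2 = (-9 - (-4)·0.4000) / (7) = -1.0571
Iteration 2:
  x_1 = (-1 - (-3)·-1.0571) / (5) = -0.8343
  x_2 = (-9 - (-4)·-0.8343) / (7) = -1.7625
Residual b − A·x = (-2.1160, 0.0003); ∞-norm = 2.1160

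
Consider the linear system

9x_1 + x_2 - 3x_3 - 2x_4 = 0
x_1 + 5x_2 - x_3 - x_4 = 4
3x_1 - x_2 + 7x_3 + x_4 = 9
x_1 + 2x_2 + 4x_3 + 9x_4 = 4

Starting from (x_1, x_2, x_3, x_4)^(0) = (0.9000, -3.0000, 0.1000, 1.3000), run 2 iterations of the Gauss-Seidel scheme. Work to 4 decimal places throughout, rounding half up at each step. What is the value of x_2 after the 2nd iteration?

Iteration 1:
  x_1 = (0 - (1)·-3.0000 - (-3)·0.1000 - (-2)·1.3000) / (9) = 0.6556
  x_2 = (4 - (1)·0.6556 - (-1)·0.1000 - (-1)·1.3000) / (5) = 0.9489
  x_3 = (9 - (3)·0.6556 - (-1)·0.9489 - (1)·1.3000) / (7) = 0.9546
  x_4 = (4 - (1)·0.6556 - (2)·0.9489 - (4)·0.9546) / (9) = -0.2635
Iteration 2:
  x_1 = (0 - (1)·0.9489 - (-3)·0.9546 - (-2)·-0.2635) / (9) = 0.1542
  x_2 = (4 - (1)·0.1542 - (-1)·0.9546 - (-1)·-0.2635) / (5) = 0.9074
  x_3 = (9 - (3)·0.1542 - (-1)·0.9074 - (1)·-0.2635) / (7) = 1.3869
  x_4 = (4 - (1)·0.1542 - (2)·0.9074 - (4)·1.3869) / (9) = -0.3907

0.9074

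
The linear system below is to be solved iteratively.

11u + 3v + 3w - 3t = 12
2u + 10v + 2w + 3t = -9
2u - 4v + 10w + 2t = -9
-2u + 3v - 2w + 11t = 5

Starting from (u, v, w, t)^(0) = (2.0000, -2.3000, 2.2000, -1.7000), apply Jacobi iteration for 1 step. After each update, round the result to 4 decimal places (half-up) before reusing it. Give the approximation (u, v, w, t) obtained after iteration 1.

(0.6545, -1.2300, -1.8800, 1.8455)

Iteration 1:
  u = (12 - (3)·-2.3000 - (3)·2.2000 - (-3)·-1.7000) / (11) = 0.6545
  v = (-9 - (2)·2.0000 - (2)·2.2000 - (3)·-1.7000) / (10) = -1.2300
  w = (-9 - (2)·2.0000 - (-4)·-2.3000 - (2)·-1.7000) / (10) = -1.8800
  t = (5 - (-2)·2.0000 - (3)·-2.3000 - (-2)·2.2000) / (11) = 1.8455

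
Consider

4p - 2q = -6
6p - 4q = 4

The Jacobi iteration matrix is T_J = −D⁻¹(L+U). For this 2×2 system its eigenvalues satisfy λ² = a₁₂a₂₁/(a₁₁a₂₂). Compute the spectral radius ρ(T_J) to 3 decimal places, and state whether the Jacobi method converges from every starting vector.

a₁₂a₂₁/(a₁₁a₂₂) = (-2)·(6) / ((4)·(-4)) = 0.750000
ρ = √|0.750000| = √0.750000 = 0.866
ρ < 1, so Jacobi converges

0.866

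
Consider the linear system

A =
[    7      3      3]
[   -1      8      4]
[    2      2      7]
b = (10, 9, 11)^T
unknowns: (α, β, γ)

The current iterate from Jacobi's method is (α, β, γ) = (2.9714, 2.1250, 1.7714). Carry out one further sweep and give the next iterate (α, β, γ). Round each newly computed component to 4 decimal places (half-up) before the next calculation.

(-0.2413, 0.6107, 0.1153)

One sweep:
  α = (10 - (3)·2.1250 - (3)·1.7714) / (7) = -0.2413
  β = (9 - (-1)·2.9714 - (4)·1.7714) / (8) = 0.6107
  γ = (11 - (2)·2.9714 - (2)·2.1250) / (7) = 0.1153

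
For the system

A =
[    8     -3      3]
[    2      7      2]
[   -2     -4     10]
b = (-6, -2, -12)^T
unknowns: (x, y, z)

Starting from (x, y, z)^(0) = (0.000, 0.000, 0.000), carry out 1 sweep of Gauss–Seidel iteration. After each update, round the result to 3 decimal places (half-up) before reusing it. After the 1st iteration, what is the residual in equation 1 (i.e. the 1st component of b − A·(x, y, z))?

Iteration 1:
  x = (-6 - (-3)·0.000 - (3)·0.000) / (8) = -0.750
  y = (-2 - (2)·-0.750 - (2)·0.000) / (7) = -0.071
  z = (-12 - (-2)·-0.750 - (-4)·-0.071) / (10) = -1.378
Residual b − A·x = (3.921, 2.753, -0.004)

3.921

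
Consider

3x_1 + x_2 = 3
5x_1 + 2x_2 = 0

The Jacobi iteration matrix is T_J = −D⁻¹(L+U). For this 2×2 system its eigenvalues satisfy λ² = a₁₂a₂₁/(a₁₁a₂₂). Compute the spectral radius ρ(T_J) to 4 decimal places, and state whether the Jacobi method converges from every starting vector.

0.9129

a₁₂a₂₁/(a₁₁a₂₂) = (1)·(5) / ((3)·(2)) = 0.833333
ρ = √|0.833333| = √0.833333 = 0.9129
ρ < 1, so Jacobi converges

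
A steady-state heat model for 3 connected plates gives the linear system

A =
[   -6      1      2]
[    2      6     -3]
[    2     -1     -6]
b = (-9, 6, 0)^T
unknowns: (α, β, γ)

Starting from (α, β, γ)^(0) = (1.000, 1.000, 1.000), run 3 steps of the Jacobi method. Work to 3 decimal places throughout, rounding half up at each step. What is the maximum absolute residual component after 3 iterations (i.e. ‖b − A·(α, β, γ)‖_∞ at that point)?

Iteration 1:
  α = (-9 - (1)·1.000 - (2)·1.000) / (-6) = 2.000
  β = (6 - (2)·1.000 - (-3)·1.000) / (6) = 1.167
  γ = (0 - (2)·1.000 - (-1)·1.000) / (-6) = 0.167
Iteration 2:
  α = (-9 - (1)·1.167 - (2)·0.167) / (-6) = 1.750
  β = (6 - (2)·2.000 - (-3)·0.167) / (6) = 0.417
  γ = (0 - (2)·2.000 - (-1)·1.167) / (-6) = 0.472
Iteration 3:
  α = (-9 - (1)·0.417 - (2)·0.472) / (-6) = 1.727
  β = (6 - (2)·1.750 - (-3)·0.472) / (6) = 0.653
  γ = (0 - (2)·1.750 - (-1)·0.417) / (-6) = 0.514
Residual b − A·x = (-0.319, 0.170, 0.283); ∞-norm = 0.319

0.319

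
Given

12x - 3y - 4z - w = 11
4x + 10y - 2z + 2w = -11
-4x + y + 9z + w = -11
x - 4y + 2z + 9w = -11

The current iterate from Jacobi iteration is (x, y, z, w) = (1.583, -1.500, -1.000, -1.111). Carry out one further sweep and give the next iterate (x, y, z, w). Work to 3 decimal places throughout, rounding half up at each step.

(0.116, -1.711, -0.229, -1.843)

One sweep:
  x = (11 - (-3)·-1.500 - (-4)·-1.000 - (-1)·-1.111) / (12) = 0.116
  y = (-11 - (4)·1.583 - (-2)·-1.000 - (2)·-1.111) / (10) = -1.711
  z = (-11 - (-4)·1.583 - (1)·-1.500 - (1)·-1.111) / (9) = -0.229
  w = (-11 - (1)·1.583 - (-4)·-1.500 - (2)·-1.000) / (9) = -1.843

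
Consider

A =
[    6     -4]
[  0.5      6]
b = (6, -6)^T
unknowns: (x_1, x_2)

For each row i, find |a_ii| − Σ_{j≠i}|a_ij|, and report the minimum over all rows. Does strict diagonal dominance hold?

2

row 1: |6| − (4) = 2
row 2: |6| − (0.5) = 5.5
minimum over rows = 2 → strictly diagonally dominant (convergence guaranteed)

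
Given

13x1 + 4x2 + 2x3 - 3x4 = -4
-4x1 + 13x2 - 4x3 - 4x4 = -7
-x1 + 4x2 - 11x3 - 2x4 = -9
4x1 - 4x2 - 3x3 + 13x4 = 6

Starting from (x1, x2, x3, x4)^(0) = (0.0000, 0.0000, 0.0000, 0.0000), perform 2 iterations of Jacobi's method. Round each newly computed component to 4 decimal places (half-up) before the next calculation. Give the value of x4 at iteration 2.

0.5793

Iteration 1:
  x1 = (-4 - (4)·0.0000 - (2)·0.0000 - (-3)·0.0000) / (13) = -0.3077
  x2 = (-7 - (-4)·0.0000 - (-4)·0.0000 - (-4)·0.0000) / (13) = -0.5385
  x3 = (-9 - (-1)·0.0000 - (4)·0.0000 - (-2)·0.0000) / (-11) = 0.8182
  x4 = (6 - (4)·0.0000 - (-4)·0.0000 - (-3)·0.0000) / (13) = 0.4615
Iteration 2:
  x1 = (-4 - (4)·-0.5385 - (2)·0.8182 - (-3)·0.4615) / (13) = -0.1614
  x2 = (-7 - (-4)·-0.3077 - (-4)·0.8182 - (-4)·0.4615) / (13) = -0.2394
  x3 = (-9 - (-1)·-0.3077 - (4)·-0.5385 - (-2)·0.4615) / (-11) = 0.5664
  x4 = (6 - (4)·-0.3077 - (-4)·-0.5385 - (-3)·0.8182) / (13) = 0.5793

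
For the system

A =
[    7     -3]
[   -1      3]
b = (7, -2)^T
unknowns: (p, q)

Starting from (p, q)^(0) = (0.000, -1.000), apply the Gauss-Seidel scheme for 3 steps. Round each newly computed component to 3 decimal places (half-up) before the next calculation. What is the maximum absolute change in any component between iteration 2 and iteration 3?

0.032

Iteration 1:
  p = (7 - (-3)·-1.000) / (7) = 0.571
  q = (-2 - (-1)·0.571) / (3) = -0.476
Iteration 2:
  p = (7 - (-3)·-0.476) / (7) = 0.796
  q = (-2 - (-1)·0.796) / (3) = -0.401
Iteration 3:
  p = (7 - (-3)·-0.401) / (7) = 0.828
  q = (-2 - (-1)·0.828) / (3) = -0.391
Change: (0.032, 0.010) → max |·| = 0.032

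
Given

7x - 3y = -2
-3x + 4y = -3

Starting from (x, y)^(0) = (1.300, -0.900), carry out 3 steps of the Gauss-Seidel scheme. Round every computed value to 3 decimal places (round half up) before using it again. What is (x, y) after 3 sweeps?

Iteration 1:
  x = (-2 - (-3)·-0.900) / (7) = -0.671
  y = (-3 - (-3)·-0.671) / (4) = -1.253
Iteration 2:
  x = (-2 - (-3)·-1.253) / (7) = -0.823
  y = (-3 - (-3)·-0.823) / (4) = -1.367
Iteration 3:
  x = (-2 - (-3)·-1.367) / (7) = -0.872
  y = (-3 - (-3)·-0.872) / (4) = -1.404

(-0.872, -1.404)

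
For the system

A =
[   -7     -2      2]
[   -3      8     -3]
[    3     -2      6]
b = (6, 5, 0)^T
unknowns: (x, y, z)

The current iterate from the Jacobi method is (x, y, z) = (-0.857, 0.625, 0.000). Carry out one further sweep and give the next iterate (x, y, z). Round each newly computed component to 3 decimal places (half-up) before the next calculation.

One sweep:
  x = (6 - (-2)·0.625 - (2)·0.000) / (-7) = -1.036
  y = (5 - (-3)·-0.857 - (-3)·0.000) / (8) = 0.304
  z = (0 - (3)·-0.857 - (-2)·0.625) / (6) = 0.637

(-1.036, 0.304, 0.637)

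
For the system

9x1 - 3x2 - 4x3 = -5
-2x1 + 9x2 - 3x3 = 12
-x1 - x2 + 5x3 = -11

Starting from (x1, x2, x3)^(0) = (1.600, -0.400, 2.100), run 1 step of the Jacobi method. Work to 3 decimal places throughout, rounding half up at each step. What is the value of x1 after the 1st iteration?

Iteration 1:
  x1 = (-5 - (-3)·-0.400 - (-4)·2.100) / (9) = 0.244
  x2 = (12 - (-2)·1.600 - (-3)·2.100) / (9) = 2.389
  x3 = (-11 - (-1)·1.600 - (-1)·-0.400) / (5) = -1.960

0.244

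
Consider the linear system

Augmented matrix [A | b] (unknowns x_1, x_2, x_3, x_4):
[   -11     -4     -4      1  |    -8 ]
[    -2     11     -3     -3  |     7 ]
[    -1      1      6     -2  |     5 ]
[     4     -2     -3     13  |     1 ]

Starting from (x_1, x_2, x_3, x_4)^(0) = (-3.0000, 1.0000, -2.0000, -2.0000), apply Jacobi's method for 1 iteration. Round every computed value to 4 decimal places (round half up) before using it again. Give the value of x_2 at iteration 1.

-1.0000

Iteration 1:
  x_1 = (-8 - (-4)·1.0000 - (-4)·-2.0000 - (1)·-2.0000) / (-11) = 0.9091
  x_2 = (7 - (-2)·-3.0000 - (-3)·-2.0000 - (-3)·-2.0000) / (11) = -1.0000
  x_3 = (5 - (-1)·-3.0000 - (1)·1.0000 - (-2)·-2.0000) / (6) = -0.5000
  x_4 = (1 - (4)·-3.0000 - (-2)·1.0000 - (-3)·-2.0000) / (13) = 0.6923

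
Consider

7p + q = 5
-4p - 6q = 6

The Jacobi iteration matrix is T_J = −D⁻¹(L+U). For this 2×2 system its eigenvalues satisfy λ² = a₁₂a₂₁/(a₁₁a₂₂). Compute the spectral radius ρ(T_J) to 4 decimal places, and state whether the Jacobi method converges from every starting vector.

0.3086

a₁₂a₂₁/(a₁₁a₂₂) = (1)·(-4) / ((7)·(-6)) = 0.095238
ρ = √|0.095238| = √0.095238 = 0.3086
ρ < 1, so Jacobi converges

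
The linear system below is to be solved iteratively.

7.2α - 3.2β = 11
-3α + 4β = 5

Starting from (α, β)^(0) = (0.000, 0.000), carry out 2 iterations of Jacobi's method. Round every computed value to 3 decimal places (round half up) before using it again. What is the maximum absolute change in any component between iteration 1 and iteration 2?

Iteration 1:
  α = (11 - (-3.2)·0.000) / (7.2) = 1.528
  β = (5 - (-3)·0.000) / (4) = 1.250
Iteration 2:
  α = (11 - (-3.2)·1.250) / (7.2) = 2.083
  β = (5 - (-3)·1.528) / (4) = 2.396
Change: (0.555, 1.146) → max |·| = 1.146

1.146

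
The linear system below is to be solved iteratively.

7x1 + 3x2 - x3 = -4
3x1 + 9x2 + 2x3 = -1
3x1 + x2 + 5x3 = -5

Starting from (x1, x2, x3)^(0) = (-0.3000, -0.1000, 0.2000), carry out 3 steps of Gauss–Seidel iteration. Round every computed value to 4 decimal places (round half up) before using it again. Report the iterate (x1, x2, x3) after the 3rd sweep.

Iteration 1:
  x1 = (-4 - (3)·-0.1000 - (-1)·0.2000) / (7) = -0.5000
  x2 = (-1 - (3)·-0.5000 - (2)·0.2000) / (9) = 0.0111
  x3 = (-5 - (3)·-0.5000 - (1)·0.0111) / (5) = -0.7022
Iteration 2:
  x1 = (-4 - (3)·0.0111 - (-1)·-0.7022) / (7) = -0.6765
  x2 = (-1 - (3)·-0.6765 - (2)·-0.7022) / (9) = 0.2704
  x3 = (-5 - (3)·-0.6765 - (1)·0.2704) / (5) = -0.6482
Iteration 3:
  x1 = (-4 - (3)·0.2704 - (-1)·-0.6482) / (7) = -0.7799
  x2 = (-1 - (3)·-0.7799 - (2)·-0.6482) / (9) = 0.2929
  x3 = (-5 - (3)·-0.7799 - (1)·0.2929) / (5) = -0.5906

(-0.7799, 0.2929, -0.5906)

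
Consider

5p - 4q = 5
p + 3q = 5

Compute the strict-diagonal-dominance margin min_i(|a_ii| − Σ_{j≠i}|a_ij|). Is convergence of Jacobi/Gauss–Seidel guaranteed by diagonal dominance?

row 1: |5| − (4) = 1
row 2: |3| − (1) = 2
minimum over rows = 1 → strictly diagonally dominant (convergence guaranteed)

1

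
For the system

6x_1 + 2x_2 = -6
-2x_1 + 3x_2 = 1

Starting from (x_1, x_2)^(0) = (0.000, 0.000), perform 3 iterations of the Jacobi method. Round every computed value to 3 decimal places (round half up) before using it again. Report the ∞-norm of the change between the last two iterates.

Iteration 1:
  x_1 = (-6 - (2)·0.000) / (6) = -1.000
  x_2 = (1 - (-2)·0.000) / (3) = 0.333
Iteration 2:
  x_1 = (-6 - (2)·0.333) / (6) = -1.111
  x_2 = (1 - (-2)·-1.000) / (3) = -0.333
Iteration 3:
  x_1 = (-6 - (2)·-0.333) / (6) = -0.889
  x_2 = (1 - (-2)·-1.111) / (3) = -0.407
Change: (0.222, -0.074) → max |·| = 0.222

0.222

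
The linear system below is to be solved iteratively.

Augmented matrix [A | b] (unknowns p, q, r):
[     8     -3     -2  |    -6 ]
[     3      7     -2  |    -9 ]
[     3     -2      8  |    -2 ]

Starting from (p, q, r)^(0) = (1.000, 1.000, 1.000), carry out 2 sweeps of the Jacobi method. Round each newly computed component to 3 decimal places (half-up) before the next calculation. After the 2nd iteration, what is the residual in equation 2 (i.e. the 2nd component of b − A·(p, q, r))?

Iteration 1:
  p = (-6 - (-3)·1.000 - (-2)·1.000) / (8) = -0.125
  q = (-9 - (3)·1.000 - (-2)·1.000) / (7) = -1.429
  r = (-2 - (3)·1.000 - (-2)·1.000) / (8) = -0.375
Iteration 2:
  p = (-6 - (-3)·-1.429 - (-2)·-0.375) / (8) = -1.380
  q = (-9 - (3)·-0.125 - (-2)·-0.375) / (7) = -1.339
  r = (-2 - (3)·-0.125 - (-2)·-1.429) / (8) = -0.560
Residual b − A·x = (-0.097, 3.393, 3.942)

3.393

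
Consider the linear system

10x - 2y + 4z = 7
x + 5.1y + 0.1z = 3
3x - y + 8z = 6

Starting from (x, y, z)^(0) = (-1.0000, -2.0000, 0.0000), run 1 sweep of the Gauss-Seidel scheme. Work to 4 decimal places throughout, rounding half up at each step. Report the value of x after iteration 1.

0.3000

Iteration 1:
  x = (7 - (-2)·-2.0000 - (4)·0.0000) / (10) = 0.3000
  y = (3 - (1)·0.3000 - (0.1)·0.0000) / (5.1) = 0.5294
  z = (6 - (3)·0.3000 - (-1)·0.5294) / (8) = 0.7037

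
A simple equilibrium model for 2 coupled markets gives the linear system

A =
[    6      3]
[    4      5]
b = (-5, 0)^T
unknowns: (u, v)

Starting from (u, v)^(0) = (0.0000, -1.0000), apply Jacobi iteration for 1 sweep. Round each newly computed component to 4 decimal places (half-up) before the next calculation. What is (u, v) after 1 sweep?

Iteration 1:
  u = (-5 - (3)·-1.0000) / (6) = -0.3333
  v = (0 - (4)·0.0000) / (5) = 0.0000

(-0.3333, 0.0000)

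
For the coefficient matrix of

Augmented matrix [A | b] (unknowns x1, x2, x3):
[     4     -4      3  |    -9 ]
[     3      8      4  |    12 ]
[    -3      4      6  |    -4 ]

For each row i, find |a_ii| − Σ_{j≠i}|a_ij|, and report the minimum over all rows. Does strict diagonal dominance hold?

-3

row 1: |4| − (4+3) = -3
row 2: |8| − (3+4) = 1
row 3: |6| − (3+4) = -1
minimum over rows = -3 → not strictly diagonally dominant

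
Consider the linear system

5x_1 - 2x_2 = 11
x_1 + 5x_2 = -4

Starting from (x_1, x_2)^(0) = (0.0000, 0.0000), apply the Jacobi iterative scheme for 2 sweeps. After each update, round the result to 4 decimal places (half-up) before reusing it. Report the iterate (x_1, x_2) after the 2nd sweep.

Iteration 1:
  x_1 = (11 - (-2)·0.0000) / (5) = 2.2000
  x_2 = (-4 - (1)·0.0000) / (5) = -0.8000
Iteration 2:
  x_1 = (11 - (-2)·-0.8000) / (5) = 1.8800
  x_2 = (-4 - (1)·2.2000) / (5) = -1.2400

(1.8800, -1.2400)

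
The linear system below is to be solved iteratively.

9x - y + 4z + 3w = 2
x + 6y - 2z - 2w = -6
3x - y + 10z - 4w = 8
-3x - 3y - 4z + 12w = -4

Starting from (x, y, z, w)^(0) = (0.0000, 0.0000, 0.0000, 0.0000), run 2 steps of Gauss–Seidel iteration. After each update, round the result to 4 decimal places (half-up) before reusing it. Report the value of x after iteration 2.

-0.0638

Iteration 1:
  x = (2 - (-1)·0.0000 - (4)·0.0000 - (3)·0.0000) / (9) = 0.2222
  y = (-6 - (1)·0.2222 - (-2)·0.0000 - (-2)·0.0000) / (6) = -1.0370
  z = (8 - (3)·0.2222 - (-1)·-1.0370 - (-4)·0.0000) / (10) = 0.6296
  w = (-4 - (-3)·0.2222 - (-3)·-1.0370 - (-4)·0.6296) / (12) = -0.3272
Iteration 2:
  x = (2 - (-1)·-1.0370 - (4)·0.6296 - (3)·-0.3272) / (9) = -0.0638
  y = (-6 - (1)·-0.0638 - (-2)·0.6296 - (-2)·-0.3272) / (6) = -0.8886
  z = (8 - (3)·-0.0638 - (-1)·-0.8886 - (-4)·-0.3272) / (10) = 0.5994
  w = (-4 - (-3)·-0.0638 - (-3)·-0.8886 - (-4)·0.5994) / (12) = -0.3716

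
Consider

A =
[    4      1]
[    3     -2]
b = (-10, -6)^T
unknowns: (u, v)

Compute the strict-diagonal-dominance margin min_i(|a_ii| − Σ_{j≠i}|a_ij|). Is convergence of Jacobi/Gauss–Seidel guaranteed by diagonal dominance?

row 1: |4| − (1) = 3
row 2: |-2| − (3) = -1
minimum over rows = -1 → not strictly diagonally dominant

-1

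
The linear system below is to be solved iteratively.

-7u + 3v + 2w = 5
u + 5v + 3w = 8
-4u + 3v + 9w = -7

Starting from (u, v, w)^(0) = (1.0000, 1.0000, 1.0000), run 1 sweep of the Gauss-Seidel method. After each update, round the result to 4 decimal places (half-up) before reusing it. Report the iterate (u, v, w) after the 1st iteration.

Iteration 1:
  u = (5 - (3)·1.0000 - (2)·1.0000) / (-7) = 0.0000
  v = (8 - (1)·0.0000 - (3)·1.0000) / (5) = 1.0000
  w = (-7 - (-4)·0.0000 - (3)·1.0000) / (9) = -1.1111

(0.0000, 1.0000, -1.1111)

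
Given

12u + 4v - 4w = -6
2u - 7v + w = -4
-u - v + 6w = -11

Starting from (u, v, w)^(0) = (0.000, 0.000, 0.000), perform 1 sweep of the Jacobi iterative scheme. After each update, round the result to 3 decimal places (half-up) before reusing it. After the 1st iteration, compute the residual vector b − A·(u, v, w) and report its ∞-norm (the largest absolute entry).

9.616

Iteration 1:
  u = (-6 - (4)·0.000 - (-4)·0.000) / (12) = -0.500
  v = (-4 - (2)·0.000 - (1)·0.000) / (-7) = 0.571
  w = (-11 - (-1)·0.000 - (-1)·0.000) / (6) = -1.833
Residual b − A·x = (-9.616, 2.830, 0.069); ∞-norm = 9.616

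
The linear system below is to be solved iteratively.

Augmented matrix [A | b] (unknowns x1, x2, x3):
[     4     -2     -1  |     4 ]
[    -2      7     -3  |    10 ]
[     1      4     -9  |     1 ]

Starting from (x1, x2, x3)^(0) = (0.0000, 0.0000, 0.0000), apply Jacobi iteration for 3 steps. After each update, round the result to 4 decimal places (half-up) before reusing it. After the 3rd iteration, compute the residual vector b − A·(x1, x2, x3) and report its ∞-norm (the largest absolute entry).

Iteration 1:
  x1 = (4 - (-2)·0.0000 - (-1)·0.0000) / (4) = 1.0000
  x2 = (10 - (-2)·0.0000 - (-3)·0.0000) / (7) = 1.4286
  x3 = (1 - (1)·0.0000 - (4)·0.0000) / (-9) = -0.1111
Iteration 2:
  x1 = (4 - (-2)·1.4286 - (-1)·-0.1111) / (4) = 1.6865
  x2 = (10 - (-2)·1.0000 - (-3)·-0.1111) / (7) = 1.6667
  x3 = (1 - (1)·1.0000 - (4)·1.4286) / (-9) = 0.6349
Iteration 3:
  x1 = (4 - (-2)·1.6667 - (-1)·0.6349) / (4) = 1.9921
  x2 = (10 - (-2)·1.6865 - (-3)·0.6349) / (7) = 2.1825
  x3 = (1 - (1)·1.6865 - (4)·1.6667) / (-9) = 0.8170
Residual b − A·x = (1.2136, 1.1577, -2.3691); ∞-norm = 2.3691

2.3691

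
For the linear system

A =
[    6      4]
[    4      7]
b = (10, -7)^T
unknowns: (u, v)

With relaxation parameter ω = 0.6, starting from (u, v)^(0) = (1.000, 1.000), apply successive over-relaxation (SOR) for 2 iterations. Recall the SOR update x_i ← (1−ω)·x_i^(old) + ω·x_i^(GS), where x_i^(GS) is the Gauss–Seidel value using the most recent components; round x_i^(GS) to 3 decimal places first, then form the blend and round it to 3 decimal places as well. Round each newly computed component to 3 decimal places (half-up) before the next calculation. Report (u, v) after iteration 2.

Iteration 1:
  u: GS value = (10 - (4)·1.000) / (6) = 1.000;  u ← (1−ω)·1.000 + ω·1.000 = 1.000
  v: GS value = (-7 - (4)·1.000) / (7) = -1.571;  v ← (1−ω)·1.000 + ω·-1.571 = -0.543
Iteration 2:
  u: GS value = (10 - (4)·-0.543) / (6) = 2.029;  u ← (1−ω)·1.000 + ω·2.029 = 1.617
  v: GS value = (-7 - (4)·1.617) / (7) = -1.924;  v ← (1−ω)·-0.543 + ω·-1.924 = -1.372

(1.617, -1.372)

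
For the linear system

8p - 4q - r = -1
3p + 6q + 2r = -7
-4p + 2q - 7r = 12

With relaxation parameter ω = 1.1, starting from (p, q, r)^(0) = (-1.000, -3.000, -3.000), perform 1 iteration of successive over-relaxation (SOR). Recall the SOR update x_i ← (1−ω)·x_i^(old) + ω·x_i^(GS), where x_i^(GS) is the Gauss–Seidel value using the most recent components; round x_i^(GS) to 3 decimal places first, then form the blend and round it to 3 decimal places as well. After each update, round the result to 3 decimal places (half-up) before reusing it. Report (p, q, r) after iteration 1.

(-2.100, 1.271, 0.134)

Iteration 1:
  p: GS value = (-1 - (-4)·-3.000 - (-1)·-3.000) / (8) = -2.000;  p ← (1−ω)·-1.000 + ω·-2.000 = -2.100
  q: GS value = (-7 - (3)·-2.100 - (2)·-3.000) / (6) = 0.883;  q ← (1−ω)·-3.000 + ω·0.883 = 1.271
  r: GS value = (12 - (-4)·-2.100 - (2)·1.271) / (-7) = -0.151;  r ← (1−ω)·-3.000 + ω·-0.151 = 0.134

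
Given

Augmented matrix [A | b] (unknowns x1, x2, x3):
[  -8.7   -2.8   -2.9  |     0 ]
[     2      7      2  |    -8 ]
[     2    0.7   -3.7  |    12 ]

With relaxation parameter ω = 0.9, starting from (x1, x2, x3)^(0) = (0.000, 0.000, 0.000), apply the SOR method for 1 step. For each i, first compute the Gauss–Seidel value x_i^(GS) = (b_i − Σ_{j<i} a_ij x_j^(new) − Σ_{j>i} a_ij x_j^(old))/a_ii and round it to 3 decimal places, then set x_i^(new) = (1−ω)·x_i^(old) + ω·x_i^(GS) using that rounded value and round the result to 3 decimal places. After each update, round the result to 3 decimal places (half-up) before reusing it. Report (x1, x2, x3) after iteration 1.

(0.000, -1.029, -3.094)

Iteration 1:
  x1: GS value = (0 - (-2.8)·0.000 - (-2.9)·0.000) / (-8.7) = 0.000;  x1 ← (1−ω)·0.000 + ω·0.000 = 0.000
  x2: GS value = (-8 - (2)·0.000 - (2)·0.000) / (7) = -1.143;  x2 ← (1−ω)·0.000 + ω·-1.143 = -1.029
  x3: GS value = (12 - (2)·0.000 - (0.7)·-1.029) / (-3.7) = -3.438;  x3 ← (1−ω)·0.000 + ω·-3.438 = -3.094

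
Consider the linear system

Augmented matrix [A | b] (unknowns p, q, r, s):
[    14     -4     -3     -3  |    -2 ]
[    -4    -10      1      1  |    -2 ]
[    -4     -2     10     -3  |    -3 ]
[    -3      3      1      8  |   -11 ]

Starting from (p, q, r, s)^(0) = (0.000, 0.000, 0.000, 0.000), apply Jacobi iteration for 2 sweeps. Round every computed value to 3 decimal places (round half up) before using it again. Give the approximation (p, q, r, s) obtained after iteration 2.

(-0.445, 0.090, -0.730, -1.466)

Iteration 1:
  p = (-2 - (-4)·0.000 - (-3)·0.000 - (-3)·0.000) / (14) = -0.143
  q = (-2 - (-4)·0.000 - (1)·0.000 - (1)·0.000) / (-10) = 0.200
  r = (-3 - (-4)·0.000 - (-2)·0.000 - (-3)·0.000) / (10) = -0.300
  s = (-11 - (-3)·0.000 - (3)·0.000 - (1)·0.000) / (8) = -1.375
Iteration 2:
  p = (-2 - (-4)·0.200 - (-3)·-0.300 - (-3)·-1.375) / (14) = -0.445
  q = (-2 - (-4)·-0.143 - (1)·-0.300 - (1)·-1.375) / (-10) = 0.090
  r = (-3 - (-4)·-0.143 - (-2)·0.200 - (-3)·-1.375) / (10) = -0.730
  s = (-11 - (-3)·-0.143 - (3)·0.200 - (1)·-0.300) / (8) = -1.466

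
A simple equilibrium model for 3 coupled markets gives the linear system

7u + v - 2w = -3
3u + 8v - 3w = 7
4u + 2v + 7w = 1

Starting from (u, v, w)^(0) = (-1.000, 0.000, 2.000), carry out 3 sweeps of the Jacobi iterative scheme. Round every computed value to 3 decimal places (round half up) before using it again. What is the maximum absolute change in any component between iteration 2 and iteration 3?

0.633

Iteration 1:
  u = (-3 - (1)·0.000 - (-2)·2.000) / (7) = 0.143
  v = (7 - (3)·-1.000 - (-3)·2.000) / (8) = 2.000
  w = (1 - (4)·-1.000 - (2)·0.000) / (7) = 0.714
Iteration 2:
  u = (-3 - (1)·2.000 - (-2)·0.714) / (7) = -0.510
  v = (7 - (3)·0.143 - (-3)·0.714) / (8) = 1.089
  w = (1 - (4)·0.143 - (2)·2.000) / (7) = -0.510
Iteration 3:
  u = (-3 - (1)·1.089 - (-2)·-0.510) / (7) = -0.730
  v = (7 - (3)·-0.510 - (-3)·-0.510) / (8) = 0.875
  w = (1 - (4)·-0.510 - (2)·1.089) / (7) = 0.123
Change: (-0.220, -0.214, 0.633) → max |·| = 0.633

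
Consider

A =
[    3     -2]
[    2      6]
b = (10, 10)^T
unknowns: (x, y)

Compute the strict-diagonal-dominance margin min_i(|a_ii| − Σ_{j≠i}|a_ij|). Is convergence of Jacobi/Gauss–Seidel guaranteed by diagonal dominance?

1

row 1: |3| − (2) = 1
row 2: |6| − (2) = 4
minimum over rows = 1 → strictly diagonally dominant (convergence guaranteed)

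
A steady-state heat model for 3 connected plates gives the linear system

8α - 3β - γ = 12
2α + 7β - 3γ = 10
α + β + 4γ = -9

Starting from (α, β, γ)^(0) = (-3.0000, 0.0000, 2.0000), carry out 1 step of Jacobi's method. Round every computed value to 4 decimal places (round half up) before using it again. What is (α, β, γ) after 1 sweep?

(1.7500, 3.1429, -1.5000)

Iteration 1:
  α = (12 - (-3)·0.0000 - (-1)·2.0000) / (8) = 1.7500
  β = (10 - (2)·-3.0000 - (-3)·2.0000) / (7) = 3.1429
  γ = (-9 - (1)·-3.0000 - (1)·0.0000) / (4) = -1.5000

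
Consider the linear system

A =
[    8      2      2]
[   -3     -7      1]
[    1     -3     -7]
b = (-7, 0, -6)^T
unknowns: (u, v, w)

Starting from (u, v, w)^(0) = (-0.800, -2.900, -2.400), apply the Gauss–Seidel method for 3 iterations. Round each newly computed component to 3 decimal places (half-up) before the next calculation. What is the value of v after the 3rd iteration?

0.553

Iteration 1:
  u = (-7 - (2)·-2.900 - (2)·-2.400) / (8) = 0.450
  v = (0 - (-3)·0.450 - (1)·-2.400) / (-7) = -0.536
  w = (-6 - (1)·0.450 - (-3)·-0.536) / (-7) = 1.151
Iteration 2:
  u = (-7 - (2)·-0.536 - (2)·1.151) / (8) = -1.029
  v = (0 - (-3)·-1.029 - (1)·1.151) / (-7) = 0.605
  w = (-6 - (1)·-1.029 - (-3)·0.605) / (-7) = 0.451
Iteration 3:
  u = (-7 - (2)·0.605 - (2)·0.451) / (8) = -1.139
  v = (0 - (-3)·-1.139 - (1)·0.451) / (-7) = 0.553
  w = (-6 - (1)·-1.139 - (-3)·0.553) / (-7) = 0.457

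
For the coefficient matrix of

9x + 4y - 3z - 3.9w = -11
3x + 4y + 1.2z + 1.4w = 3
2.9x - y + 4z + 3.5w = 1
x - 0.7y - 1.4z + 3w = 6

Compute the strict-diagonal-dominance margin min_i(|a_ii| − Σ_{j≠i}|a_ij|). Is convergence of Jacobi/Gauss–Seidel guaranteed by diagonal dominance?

-3.4

row 1: |9| − (4+3+3.9) = -1.9
row 2: |4| − (3+1.2+1.4) = -1.6
row 3: |4| − (2.9+1+3.5) = -3.4
row 4: |3| − (1+0.7+1.4) = -0.1
minimum over rows = -3.4 → not strictly diagonally dominant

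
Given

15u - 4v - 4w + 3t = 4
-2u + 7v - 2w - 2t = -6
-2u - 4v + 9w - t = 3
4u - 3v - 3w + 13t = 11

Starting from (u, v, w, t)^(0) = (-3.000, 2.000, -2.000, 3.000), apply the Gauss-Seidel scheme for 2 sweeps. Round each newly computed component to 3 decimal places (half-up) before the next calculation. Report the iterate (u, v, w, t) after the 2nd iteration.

Iteration 1:
  u = (4 - (-4)·2.000 - (-4)·-2.000 - (3)·3.000) / (15) = -0.333
  v = (-6 - (-2)·-0.333 - (-2)·-2.000 - (-2)·3.000) / (7) = -0.667
  w = (3 - (-2)·-0.333 - (-4)·-0.667 - (-1)·3.000) / (9) = 0.296
  t = (11 - (4)·-0.333 - (-3)·-0.667 - (-3)·0.296) / (13) = 0.863
Iteration 2:
  u = (4 - (-4)·-0.667 - (-4)·0.296 - (3)·0.863) / (15) = -0.005
  v = (-6 - (-2)·-0.005 - (-2)·0.296 - (-2)·0.863) / (7) = -0.527
  w = (3 - (-2)·-0.005 - (-4)·-0.527 - (-1)·0.863) / (9) = 0.194
  t = (11 - (4)·-0.005 - (-3)·-0.527 - (-3)·0.194) / (13) = 0.771

(-0.005, -0.527, 0.194, 0.771)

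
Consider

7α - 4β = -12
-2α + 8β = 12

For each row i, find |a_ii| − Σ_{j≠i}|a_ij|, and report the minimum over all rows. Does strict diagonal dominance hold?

row 1: |7| − (4) = 3
row 2: |8| − (2) = 6
minimum over rows = 3 → strictly diagonally dominant (convergence guaranteed)

3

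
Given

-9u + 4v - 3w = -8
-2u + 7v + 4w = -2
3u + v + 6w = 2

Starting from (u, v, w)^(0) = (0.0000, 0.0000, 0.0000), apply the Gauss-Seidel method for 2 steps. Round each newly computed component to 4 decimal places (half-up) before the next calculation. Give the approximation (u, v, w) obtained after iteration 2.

Iteration 1:
  u = (-8 - (4)·0.0000 - (-3)·0.0000) / (-9) = 0.8889
  v = (-2 - (-2)·0.8889 - (4)·0.0000) / (7) = -0.0317
  w = (2 - (3)·0.8889 - (1)·-0.0317) / (6) = -0.1058
Iteration 2:
  u = (-8 - (4)·-0.0317 - (-3)·-0.1058) / (-9) = 0.9101
  v = (-2 - (-2)·0.9101 - (4)·-0.1058) / (7) = 0.0348
  w = (2 - (3)·0.9101 - (1)·0.0348) / (6) = -0.1275

(0.9101, 0.0348, -0.1275)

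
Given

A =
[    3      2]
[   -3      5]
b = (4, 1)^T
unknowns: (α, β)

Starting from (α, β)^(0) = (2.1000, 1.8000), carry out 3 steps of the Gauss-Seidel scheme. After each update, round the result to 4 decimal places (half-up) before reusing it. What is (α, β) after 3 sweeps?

(0.7413, 0.6448)

Iteration 1:
  α = (4 - (2)·1.8000) / (3) = 0.1333
  β = (1 - (-3)·0.1333) / (5) = 0.2800
Iteration 2:
  α = (4 - (2)·0.2800) / (3) = 1.1467
  β = (1 - (-3)·1.1467) / (5) = 0.8880
Iteration 3:
  α = (4 - (2)·0.8880) / (3) = 0.7413
  β = (1 - (-3)·0.7413) / (5) = 0.6448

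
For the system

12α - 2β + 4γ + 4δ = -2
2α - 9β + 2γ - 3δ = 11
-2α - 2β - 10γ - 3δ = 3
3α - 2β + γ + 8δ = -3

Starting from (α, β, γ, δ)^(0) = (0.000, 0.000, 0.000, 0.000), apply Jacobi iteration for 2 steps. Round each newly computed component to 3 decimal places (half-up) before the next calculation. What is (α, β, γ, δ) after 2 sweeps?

Iteration 1:
  α = (-2 - (-2)·0.000 - (4)·0.000 - (4)·0.000) / (12) = -0.167
  β = (11 - (2)·0.000 - (2)·0.000 - (-3)·0.000) / (-9) = -1.222
  γ = (3 - (-2)·0.000 - (-2)·0.000 - (-3)·0.000) / (-10) = -0.300
  δ = (-3 - (3)·0.000 - (-2)·0.000 - (1)·0.000) / (8) = -0.375
Iteration 2:
  α = (-2 - (-2)·-1.222 - (4)·-0.300 - (4)·-0.375) / (12) = -0.145
  β = (11 - (2)·-0.167 - (2)·-0.300 - (-3)·-0.375) / (-9) = -1.201
  γ = (3 - (-2)·-0.167 - (-2)·-1.222 - (-3)·-0.375) / (-10) = 0.090
  δ = (-3 - (3)·-0.167 - (-2)·-1.222 - (1)·-0.300) / (8) = -0.580

(-0.145, -1.201, 0.090, -0.580)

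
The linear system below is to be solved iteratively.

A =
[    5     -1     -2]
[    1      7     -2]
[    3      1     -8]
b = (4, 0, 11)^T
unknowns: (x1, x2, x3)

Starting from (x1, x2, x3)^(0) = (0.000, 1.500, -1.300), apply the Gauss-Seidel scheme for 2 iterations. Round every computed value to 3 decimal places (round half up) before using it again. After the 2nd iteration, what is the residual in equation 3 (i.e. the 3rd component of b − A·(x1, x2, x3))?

0.003

Iteration 1:
  x1 = (4 - (-1)·1.500 - (-2)·-1.300) / (5) = 0.580
  x2 = (0 - (1)·0.580 - (-2)·-1.300) / (7) = -0.454
  x3 = (11 - (3)·0.580 - (1)·-0.454) / (-8) = -1.214
Iteration 2:
  x1 = (4 - (-1)·-0.454 - (-2)·-1.214) / (5) = 0.224
  x2 = (0 - (1)·0.224 - (-2)·-1.214) / (7) = -0.379
  x3 = (11 - (3)·0.224 - (1)·-0.379) / (-8) = -1.338
Residual b − A·x = (-0.175, -0.247, 0.003)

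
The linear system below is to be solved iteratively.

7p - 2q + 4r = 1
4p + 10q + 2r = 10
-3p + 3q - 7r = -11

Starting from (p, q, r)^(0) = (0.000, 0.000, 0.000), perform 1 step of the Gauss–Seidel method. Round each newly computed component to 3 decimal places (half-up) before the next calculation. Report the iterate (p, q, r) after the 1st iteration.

(0.143, 0.943, 1.914)

Iteration 1:
  p = (1 - (-2)·0.000 - (4)·0.000) / (7) = 0.143
  q = (10 - (4)·0.143 - (2)·0.000) / (10) = 0.943
  r = (-11 - (-3)·0.143 - (3)·0.943) / (-7) = 1.914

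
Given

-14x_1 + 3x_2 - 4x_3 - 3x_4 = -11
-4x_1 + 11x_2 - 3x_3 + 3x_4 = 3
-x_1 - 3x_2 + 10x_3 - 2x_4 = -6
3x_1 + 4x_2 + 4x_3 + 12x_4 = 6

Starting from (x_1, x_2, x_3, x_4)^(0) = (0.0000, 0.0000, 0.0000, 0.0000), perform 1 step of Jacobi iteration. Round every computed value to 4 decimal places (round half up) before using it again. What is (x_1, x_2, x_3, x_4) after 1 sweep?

(0.7857, 0.2727, -0.6000, 0.5000)

Iteration 1:
  x_1 = (-11 - (3)·0.0000 - (-4)·0.0000 - (-3)·0.0000) / (-14) = 0.7857
  x_2 = (3 - (-4)·0.0000 - (-3)·0.0000 - (3)·0.0000) / (11) = 0.2727
  x_3 = (-6 - (-1)·0.0000 - (-3)·0.0000 - (-2)·0.0000) / (10) = -0.6000
  x_4 = (6 - (3)·0.0000 - (4)·0.0000 - (4)·0.0000) / (12) = 0.5000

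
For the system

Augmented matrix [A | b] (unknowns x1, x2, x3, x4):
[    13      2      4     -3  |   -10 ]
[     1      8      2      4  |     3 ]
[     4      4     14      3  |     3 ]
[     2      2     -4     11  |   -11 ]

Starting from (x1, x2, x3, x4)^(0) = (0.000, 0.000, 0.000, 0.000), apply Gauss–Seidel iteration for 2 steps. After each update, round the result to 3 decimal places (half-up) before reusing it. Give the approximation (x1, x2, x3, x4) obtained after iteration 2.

(-1.127, 0.860, 0.470, -0.781)

Iteration 1:
  x1 = (-10 - (2)·0.000 - (4)·0.000 - (-3)·0.000) / (13) = -0.769
  x2 = (3 - (1)·-0.769 - (2)·0.000 - (4)·0.000) / (8) = 0.471
  x3 = (3 - (4)·-0.769 - (4)·0.471 - (3)·0.000) / (14) = 0.299
  x4 = (-11 - (2)·-0.769 - (2)·0.471 - (-4)·0.299) / (11) = -0.837
Iteration 2:
  x1 = (-10 - (2)·0.471 - (4)·0.299 - (-3)·-0.837) / (13) = -1.127
  x2 = (3 - (1)·-1.127 - (2)·0.299 - (4)·-0.837) / (8) = 0.860
  x3 = (3 - (4)·-1.127 - (4)·0.860 - (3)·-0.837) / (14) = 0.470
  x4 = (-11 - (2)·-1.127 - (2)·0.860 - (-4)·0.470) / (11) = -0.781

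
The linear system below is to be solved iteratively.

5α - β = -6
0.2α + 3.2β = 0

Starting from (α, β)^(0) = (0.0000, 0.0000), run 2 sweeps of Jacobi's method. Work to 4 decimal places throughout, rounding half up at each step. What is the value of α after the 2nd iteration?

-1.2000

Iteration 1:
  α = (-6 - (-1)·0.0000) / (5) = -1.2000
  β = (0 - (0.2)·0.0000) / (3.2) = 0.0000
Iteration 2:
  α = (-6 - (-1)·0.0000) / (5) = -1.2000
  β = (0 - (0.2)·-1.2000) / (3.2) = 0.0750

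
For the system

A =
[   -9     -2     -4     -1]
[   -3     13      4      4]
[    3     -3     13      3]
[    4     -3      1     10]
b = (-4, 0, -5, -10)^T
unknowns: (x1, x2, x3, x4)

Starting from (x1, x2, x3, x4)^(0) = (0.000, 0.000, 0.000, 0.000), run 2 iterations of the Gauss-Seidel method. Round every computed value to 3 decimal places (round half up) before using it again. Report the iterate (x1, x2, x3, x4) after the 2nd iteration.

(0.750, 0.655, -0.152, -1.088)

Iteration 1:
  x1 = (-4 - (-2)·0.000 - (-4)·0.000 - (-1)·0.000) / (-9) = 0.444
  x2 = (0 - (-3)·0.444 - (4)·0.000 - (4)·0.000) / (13) = 0.102
  x3 = (-5 - (3)·0.444 - (-3)·0.102 - (3)·0.000) / (13) = -0.464
  x4 = (-10 - (4)·0.444 - (-3)·0.102 - (1)·-0.464) / (10) = -1.101
Iteration 2:
  x1 = (-4 - (-2)·0.102 - (-4)·-0.464 - (-1)·-1.101) / (-9) = 0.750
  x2 = (0 - (-3)·0.750 - (4)·-0.464 - (4)·-1.101) / (13) = 0.655
  x3 = (-5 - (3)·0.750 - (-3)·0.655 - (3)·-1.101) / (13) = -0.152
  x4 = (-10 - (4)·0.750 - (-3)·0.655 - (1)·-0.152) / (10) = -1.088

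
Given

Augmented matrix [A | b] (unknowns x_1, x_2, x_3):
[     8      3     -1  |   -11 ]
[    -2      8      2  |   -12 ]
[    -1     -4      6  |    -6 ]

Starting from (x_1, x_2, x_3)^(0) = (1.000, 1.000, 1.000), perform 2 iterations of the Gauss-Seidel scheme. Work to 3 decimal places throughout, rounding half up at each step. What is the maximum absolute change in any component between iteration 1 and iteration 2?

Iteration 1:
  x_1 = (-11 - (3)·1.000 - (-1)·1.000) / (8) = -1.625
  x_2 = (-12 - (-2)·-1.625 - (2)·1.000) / (8) = -2.156
  x_3 = (-6 - (-1)·-1.625 - (-4)·-2.156) / (6) = -2.708
Iteration 2:
  x_1 = (-11 - (3)·-2.156 - (-1)·-2.708) / (8) = -0.905
  x_2 = (-12 - (-2)·-0.905 - (2)·-2.708) / (8) = -1.049
  x_3 = (-6 - (-1)·-0.905 - (-4)·-1.049) / (6) = -1.850
Change: (0.720, 1.107, 0.858) → max |·| = 1.107

1.107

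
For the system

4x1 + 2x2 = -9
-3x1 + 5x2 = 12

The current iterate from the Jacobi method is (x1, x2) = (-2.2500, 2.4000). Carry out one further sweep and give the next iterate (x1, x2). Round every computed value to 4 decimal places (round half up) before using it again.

One sweep:
  x1 = (-9 - (2)·2.4000) / (4) = -3.4500
  x2 = (12 - (-3)·-2.2500) / (5) = 1.0500

(-3.4500, 1.0500)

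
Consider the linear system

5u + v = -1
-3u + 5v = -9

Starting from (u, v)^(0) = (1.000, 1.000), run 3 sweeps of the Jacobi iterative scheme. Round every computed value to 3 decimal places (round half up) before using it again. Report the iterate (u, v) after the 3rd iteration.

Iteration 1:
  u = (-1 - (1)·1.000) / (5) = -0.400
  v = (-9 - (-3)·1.000) / (5) = -1.200
Iteration 2:
  u = (-1 - (1)·-1.200) / (5) = 0.040
  v = (-9 - (-3)·-0.400) / (5) = -2.040
Iteration 3:
  u = (-1 - (1)·-2.040) / (5) = 0.208
  v = (-9 - (-3)·0.040) / (5) = -1.776

(0.208, -1.776)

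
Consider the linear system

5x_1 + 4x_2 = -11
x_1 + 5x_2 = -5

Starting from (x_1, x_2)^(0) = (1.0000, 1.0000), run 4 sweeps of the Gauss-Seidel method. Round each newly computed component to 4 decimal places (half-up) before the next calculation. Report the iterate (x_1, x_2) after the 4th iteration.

(-1.6722, -0.6656)

Iteration 1:
  x_1 = (-11 - (4)·1.0000) / (5) = -3.0000
  x_2 = (-5 - (1)·-3.0000) / (5) = -0.4000
Iteration 2:
  x_1 = (-11 - (4)·-0.4000) / (5) = -1.8800
  x_2 = (-5 - (1)·-1.8800) / (5) = -0.6240
Iteration 3:
  x_1 = (-11 - (4)·-0.6240) / (5) = -1.7008
  x_2 = (-5 - (1)·-1.7008) / (5) = -0.6598
Iteration 4:
  x_1 = (-11 - (4)·-0.6598) / (5) = -1.6722
  x_2 = (-5 - (1)·-1.6722) / (5) = -0.6656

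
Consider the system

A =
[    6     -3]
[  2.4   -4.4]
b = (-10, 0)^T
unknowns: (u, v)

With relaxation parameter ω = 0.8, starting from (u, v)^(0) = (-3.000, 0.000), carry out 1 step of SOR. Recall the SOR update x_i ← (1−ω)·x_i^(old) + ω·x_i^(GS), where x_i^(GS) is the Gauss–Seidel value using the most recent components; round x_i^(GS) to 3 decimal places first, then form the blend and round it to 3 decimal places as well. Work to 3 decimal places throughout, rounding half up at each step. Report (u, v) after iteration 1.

(-1.934, -0.844)

Iteration 1:
  u: GS value = (-10 - (-3)·0.000) / (6) = -1.667;  u ← (1−ω)·-3.000 + ω·-1.667 = -1.934
  v: GS value = (0 - (2.4)·-1.934) / (-4.4) = -1.055;  v ← (1−ω)·0.000 + ω·-1.055 = -0.844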